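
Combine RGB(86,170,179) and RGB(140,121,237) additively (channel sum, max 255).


Additive: each channel = min(255, C₁+C₂)
R: 86+140 = 226 → 226
G: 170+121 = 291 → 255
B: 179+237 = 416 → 255
= RGB(226, 255, 255)


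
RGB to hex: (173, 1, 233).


R = 173 → AD (hex)
G = 1 → 01 (hex)
B = 233 → E9 (hex)
Hex = #AD01E9


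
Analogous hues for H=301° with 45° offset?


Base hue: 301°
Left analog: (301 - 45) mod 360 = 256°
Right analog: (301 + 45) mod 360 = 346°
Analogous hues = 256° and 346°


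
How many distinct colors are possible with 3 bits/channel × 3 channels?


Total bits = 3 bits/channel × 3 channels = 9 bits
Distinct colors = 2^9
= 512 colors


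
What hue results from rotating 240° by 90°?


New hue = (H + rotation) mod 360
New hue = (240 + 90) mod 360
= 330 mod 360
= 330°


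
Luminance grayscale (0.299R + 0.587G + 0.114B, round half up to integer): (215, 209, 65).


Gray = 0.299×R + 0.587×G + 0.114×B
Gray = 0.299×215 + 0.587×209 + 0.114×65
Gray = 64.285 + 122.683 + 7.410
Gray = 194.378 → round half up → 194
Gray = 194


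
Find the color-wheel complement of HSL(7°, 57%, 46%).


Complement = opposite side of color wheel = hue + 180°
H' = (7 + 180) mod 360 = 187°
S and L unchanged.
= HSL(187°, 57%, 46%)


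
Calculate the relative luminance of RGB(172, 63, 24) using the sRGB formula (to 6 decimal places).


Linearize each channel (sRGB transfer function): c = v/255; c_lin = c/12.92 if c ≤ 0.04045, else ((c+0.055)/1.055)^2.4
  R: 172/255 ≈ 0.674510 > 0.04045 → ((0.674510+0.055)/1.055)^2.4 ≈ 0.412543
  G: 63/255 ≈ 0.247059 > 0.04045 → ((0.247059+0.055)/1.055)^2.4 ≈ 0.049707
  B: 24/255 ≈ 0.094118 > 0.04045 → ((0.094118+0.055)/1.055)^2.4 ≈ 0.009134
R_lin = 0.412543, G_lin = 0.049707, B_lin = 0.009134
L = 0.2126×R + 0.7152×G + 0.0722×B
L = 0.2126×0.412543 + 0.7152×0.049707 + 0.0722×0.009134
L ≈ 0.123916


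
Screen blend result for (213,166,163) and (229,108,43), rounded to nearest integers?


Screen: C = 255 - (255-A)×(255-B)/255, rounded to nearest integer
R: 255 - (255-213)×(255-229)/255 = 255 - 1092/255 ≈ 255 - 4.282 = 250.718 → 251
G: 255 - (255-166)×(255-108)/255 = 255 - 13083/255 ≈ 255 - 51.306 = 203.694 → 204
B: 255 - (255-163)×(255-43)/255 = 255 - 19504/255 ≈ 255 - 76.486 = 178.514 → 179
= RGB(251, 204, 179)


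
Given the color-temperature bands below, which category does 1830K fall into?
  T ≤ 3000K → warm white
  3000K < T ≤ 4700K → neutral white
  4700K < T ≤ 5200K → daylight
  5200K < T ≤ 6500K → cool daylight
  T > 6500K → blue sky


Temperature: 1830K
1830K ≤ 3000K → warm white
Classification: warm white


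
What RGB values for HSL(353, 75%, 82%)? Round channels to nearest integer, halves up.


H=353°, S=0.75, L=0.82
C = (1-|2L-1|)×S = (1-|0.64|)×0.75 = 0.27
H' = H/60 = 353/60 ≈ 5.8833; X = C×(1-|H' mod 2 - 1|) = 0.0315
m = L - C/2 = 0.82 - 0.135 = 0.685
Sector ⌊H'⌋ = 5 → (R',G',B') = (0.27, 0.0, 0.0315)
RGB = ((R'+m)×255, (G'+m)×255, (B'+m)×255) = (243.525, 174.675, 182.7075)
Round half up → RGB(244, 175, 183)


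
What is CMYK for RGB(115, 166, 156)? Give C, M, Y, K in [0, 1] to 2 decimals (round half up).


R'=115/255≈0.4510, G'=166/255≈0.6510, B'=156/255≈0.6118
K = 1 - max(R',G',B') = 1 - 166/255 = 89/255 = 0.34901… → 0.35
(1-R'-K)/(1-K) simplifies to (max-R)/max with max = 166:
C = (166-115)/166 = 51/166 = 0.30722… → 0.31
M = (166-166)/166 = 0/166 = 0 → 0.00
Y = (166-156)/166 = 10/166 = 0.06024… → 0.06
= CMYK(0.31, 0.00, 0.06, 0.35)


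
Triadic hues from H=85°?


Triadic: equally spaced at 120° intervals
H1 = 85°
H2 = (85 + 120) mod 360 = 205°
H3 = (85 + 240) mod 360 = 325°
Triadic = 85°, 205°, 325°


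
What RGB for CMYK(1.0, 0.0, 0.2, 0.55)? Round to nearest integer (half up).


R = 255 × (1-C) × (1-K) = 255 × 0.00 × 0.45 = 0
G = 255 × (1-M) × (1-K) = 255 × 1.00 × 0.45 = 114.75 → 115
B = 255 × (1-Y) × (1-K) = 255 × 0.80 × 0.45 = 91.8 → 92
= RGB(0, 115, 92)


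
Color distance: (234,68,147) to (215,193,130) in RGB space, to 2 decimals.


d = √[(R₁-R₂)² + (G₁-G₂)² + (B₁-B₂)²]
d = √[(234-215)² + (68-193)² + (147-130)²]
d = √[361 + 15625 + 289]
d = √16275
d ≈ 127.57


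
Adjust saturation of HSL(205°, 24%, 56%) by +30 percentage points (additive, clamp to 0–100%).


Original S = 24%
Adjustment = +30 percentage points
New S = 24 + (30) = 54
Clamp to [0, 100] → 54
= HSL(205°, 54%, 56%)


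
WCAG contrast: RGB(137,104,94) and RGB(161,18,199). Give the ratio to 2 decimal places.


Linearize each sRGB channel c=v/255: c/12.92 if c ≤ 0.04045 else ((c+0.055)/1.055)^2.4
L = 0.2126×R_lin + 0.7152×G_lin + 0.0722×B_lin
Color 1 (137,104,94):
  R=137: 137/255≈0.5373 > 0.04045 → ((0.5373+0.055)/1.055)^2.4 ≈ 0.25016
  G=104: 104/255≈0.4078 > 0.04045 → ((0.4078+0.055)/1.055)^2.4 ≈ 0.13843
  B=94: 94/255≈0.3686 > 0.04045 → ((0.3686+0.055)/1.055)^2.4 ≈ 0.11193
  L1 = 0.2126×0.25016 + 0.7152×0.13843 + 0.0722×0.11193 ≈ 0.16027
Color 2 (161,18,199):
  R=161: 161/255≈0.6314 > 0.04045 → ((0.6314+0.055)/1.055)^2.4 ≈ 0.35640
  G=18: 18/255≈0.0706 > 0.04045 → ((0.0706+0.055)/1.055)^2.4 ≈ 0.00605
  B=199: 199/255≈0.7804 > 0.04045 → ((0.7804+0.055)/1.055)^2.4 ≈ 0.57112
  L2 = 0.2126×0.35640 + 0.7152×0.00605 + 0.0722×0.57112 ≈ 0.12133
Lighter = 0.16027, Darker = 0.12133
Ratio = (L_lighter + 0.05) / (L_darker + 0.05)
Ratio = (0.16027 + 0.05) / (0.12133 + 0.05) = 0.21027 / 0.17133 ≈ 1.2273
Ratio ≈ 1.23:1


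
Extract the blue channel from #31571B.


Color: #31571B
R = 31 = 49
G = 57 = 87
B = 1B = 27
Blue = 27


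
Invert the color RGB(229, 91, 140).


Invert: (255-R, 255-G, 255-B)
R: 255-229 = 26
G: 255-91 = 164
B: 255-140 = 115
= RGB(26, 164, 115)


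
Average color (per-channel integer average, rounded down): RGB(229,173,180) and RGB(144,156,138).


Midpoint: each channel = ⌊(C₁+C₂)/2⌋
R: ⌊(229+144)/2⌋ = 186
G: ⌊(173+156)/2⌋ = 164
B: ⌊(180+138)/2⌋ = 159
= RGB(186, 164, 159)


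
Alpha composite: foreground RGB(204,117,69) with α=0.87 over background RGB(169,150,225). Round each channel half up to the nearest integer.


C = α×F + (1-α)×B, with 1-α = 0.13
R: 0.87×204 + 0.13×169 = 177.48 + 21.97 = 199.45 → 199
G: 0.87×117 + 0.13×150 = 101.79 + 19.50 = 121.29 → 121
B: 0.87×69 + 0.13×225 = 60.03 + 29.25 = 89.28 → 89
= RGB(199, 121, 89)


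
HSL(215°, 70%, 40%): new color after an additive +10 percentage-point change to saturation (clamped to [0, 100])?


Original S = 70%
Adjustment = +10 percentage points
New S = 70 + (10) = 80
Clamp to [0, 100] → 80
= HSL(215°, 80%, 40%)


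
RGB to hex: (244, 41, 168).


R = 244 → F4 (hex)
G = 41 → 29 (hex)
B = 168 → A8 (hex)
Hex = #F429A8


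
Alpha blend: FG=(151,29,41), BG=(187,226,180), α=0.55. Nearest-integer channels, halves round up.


C = α×F + (1-α)×B, with 1-α = 0.45
R: 0.55×151 + 0.45×187 = 83.05 + 84.15 = 167.20 → 167
G: 0.55×29 + 0.45×226 = 15.95 + 101.70 = 117.65 → 118
B: 0.55×41 + 0.45×180 = 22.55 + 81.00 = 103.55 → 104
= RGB(167, 118, 104)


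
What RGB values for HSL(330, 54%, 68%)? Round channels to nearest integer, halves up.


H=330°, S=0.54, L=0.68
C = (1-|2L-1|)×S = (1-|0.36|)×0.54 = 0.3456
H' = H/60 = 330/60 ≈ 5.5000; X = C×(1-|H' mod 2 - 1|) = 0.1728
m = L - C/2 = 0.68 - 0.1728 = 0.5072
Sector ⌊H'⌋ = 5 → (R',G',B') = (0.3456, 0.0, 0.1728)
RGB = ((R'+m)×255, (G'+m)×255, (B'+m)×255) = (217.464, 129.336, 173.4)
Round half up → RGB(217, 129, 173)


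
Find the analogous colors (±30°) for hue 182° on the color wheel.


Base hue: 182°
Left analog: (182 - 30) mod 360 = 152°
Right analog: (182 + 30) mod 360 = 212°
Analogous hues = 152° and 212°


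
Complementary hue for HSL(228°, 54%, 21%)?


Complement = opposite side of color wheel = hue + 180°
H' = (228 + 180) mod 360 = 48°
S and L unchanged.
= HSL(48°, 54%, 21%)


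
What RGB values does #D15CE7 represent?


D1 → 209 (R)
5C → 92 (G)
E7 → 231 (B)
= RGB(209, 92, 231)


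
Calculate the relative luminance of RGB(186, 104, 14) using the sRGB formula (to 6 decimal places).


Linearize each channel (sRGB transfer function): c = v/255; c_lin = c/12.92 if c ≤ 0.04045, else ((c+0.055)/1.055)^2.4
  R: 186/255 ≈ 0.729412 > 0.04045 → ((0.729412+0.055)/1.055)^2.4 ≈ 0.491021
  G: 104/255 ≈ 0.407843 > 0.04045 → ((0.407843+0.055)/1.055)^2.4 ≈ 0.138432
  B: 14/255 ≈ 0.054902 > 0.04045 → ((0.054902+0.055)/1.055)^2.4 ≈ 0.004391
R_lin = 0.491021, G_lin = 0.138432, B_lin = 0.004391
L = 0.2126×R + 0.7152×G + 0.0722×B
L = 0.2126×0.491021 + 0.7152×0.138432 + 0.0722×0.004391
L ≈ 0.203714


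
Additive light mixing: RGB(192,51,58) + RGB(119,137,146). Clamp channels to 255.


Additive: each channel = min(255, C₁+C₂)
R: 192+119 = 311 → 255
G: 51+137 = 188 → 188
B: 58+146 = 204 → 204
= RGB(255, 188, 204)


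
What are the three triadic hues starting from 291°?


Triadic: equally spaced at 120° intervals
H1 = 291°
H2 = (291 + 120) mod 360 = 51°
H3 = (291 + 240) mod 360 = 171°
Triadic = 291°, 51°, 171°


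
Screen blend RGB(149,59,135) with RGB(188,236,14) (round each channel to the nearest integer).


Screen: C = 255 - (255-A)×(255-B)/255, rounded to nearest integer
R: 255 - (255-149)×(255-188)/255 = 255 - 7102/255 ≈ 255 - 27.851 = 227.149 → 227
G: 255 - (255-59)×(255-236)/255 = 255 - 3724/255 ≈ 255 - 14.604 = 240.396 → 240
B: 255 - (255-135)×(255-14)/255 = 255 - 28920/255 ≈ 255 - 113.412 = 141.588 → 142
= RGB(227, 240, 142)


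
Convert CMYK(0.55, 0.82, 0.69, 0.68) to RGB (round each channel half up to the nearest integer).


R = 255 × (1-C) × (1-K) = 255 × 0.45 × 0.32 = 36.72 → 37
G = 255 × (1-M) × (1-K) = 255 × 0.18 × 0.32 = 14.688 → 15
B = 255 × (1-Y) × (1-K) = 255 × 0.31 × 0.32 = 25.296 → 25
= RGB(37, 15, 25)


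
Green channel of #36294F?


Color: #36294F
R = 36 = 54
G = 29 = 41
B = 4F = 79
Green = 41


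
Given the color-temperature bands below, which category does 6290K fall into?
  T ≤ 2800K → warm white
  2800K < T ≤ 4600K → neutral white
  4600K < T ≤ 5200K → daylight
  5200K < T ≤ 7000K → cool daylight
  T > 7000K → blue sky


Temperature: 6290K
5200K < 6290K ≤ 7000K → cool daylight
Classification: cool daylight


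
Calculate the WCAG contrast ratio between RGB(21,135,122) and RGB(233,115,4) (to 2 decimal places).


Linearize each sRGB channel c=v/255: c/12.92 if c ≤ 0.04045 else ((c+0.055)/1.055)^2.4
L = 0.2126×R_lin + 0.7152×G_lin + 0.0722×B_lin
Color 1 (21,135,122):
  R=21: 21/255≈0.0824 > 0.04045 → ((0.0824+0.055)/1.055)^2.4 ≈ 0.00750
  G=135: 135/255≈0.5294 > 0.04045 → ((0.5294+0.055)/1.055)^2.4 ≈ 0.24228
  B=122: 122/255≈0.4784 > 0.04045 → ((0.4784+0.055)/1.055)^2.4 ≈ 0.19462
  L1 = 0.2126×0.00750 + 0.7152×0.24228 + 0.0722×0.19462 ≈ 0.18893
Color 2 (233,115,4):
  R=233: 233/255≈0.9137 > 0.04045 → ((0.9137+0.055)/1.055)^2.4 ≈ 0.81485
  G=115: 115/255≈0.4510 > 0.04045 → ((0.4510+0.055)/1.055)^2.4 ≈ 0.17144
  B=4: 4/255≈0.0157 ≤ 0.04045 → 0.0157/12.92 ≈ 0.00121
  L2 = 0.2126×0.81485 + 0.7152×0.17144 + 0.0722×0.00121 ≈ 0.29594
Lighter = 0.29594, Darker = 0.18893
Ratio = (L_lighter + 0.05) / (L_darker + 0.05)
Ratio = (0.29594 + 0.05) / (0.18893 + 0.05) = 0.34594 / 0.23893 ≈ 1.4479
Ratio ≈ 1.45:1


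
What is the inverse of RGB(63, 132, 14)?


Invert: (255-R, 255-G, 255-B)
R: 255-63 = 192
G: 255-132 = 123
B: 255-14 = 241
= RGB(192, 123, 241)


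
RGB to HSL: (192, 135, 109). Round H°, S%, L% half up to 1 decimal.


Normalize: R'=192/255≈0.7529, G'=135/255≈0.5294, B'=109/255≈0.4275
Max=192/255, Min=109/255, Δ=Max-Min=83/255
L = (Max+Min)/2 = (192+109)/510 = 301/510 = 0.59019… → L = 59.0%
L > 0.5 → S = Δ/(2-Max-Min) = 83/(510-192-109) = 83/209 = 0.39712… → S = 39.7%
(the 1/255 factors cancel in S and H, so raw channel differences can be used)
Max is R' → H = 60 × (((G-B)/Δ) mod 6) = 60 × (((135-109)/83) mod 6)
  26/83 = 0.3132…
  H = 60 × 0.3132… = 18.795…° → H = 18.8°
= HSL(18.8°, 39.7%, 59.0%)


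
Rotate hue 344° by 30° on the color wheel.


New hue = (H + rotation) mod 360
New hue = (344 + 30) mod 360
= 374 mod 360
= 14°


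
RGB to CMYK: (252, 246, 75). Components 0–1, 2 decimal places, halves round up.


R'=252/255≈0.9882, G'=246/255≈0.9647, B'=75/255≈0.2941
K = 1 - max(R',G',B') = 1 - 252/255 = 3/255 = 0.01176… → 0.01
(1-R'-K)/(1-K) simplifies to (max-R)/max with max = 252:
C = (252-252)/252 = 0/252 = 0 → 0.00
M = (252-246)/252 = 6/252 = 0.02380… → 0.02
Y = (252-75)/252 = 177/252 = 0.70238… → 0.70
= CMYK(0.00, 0.02, 0.70, 0.01)


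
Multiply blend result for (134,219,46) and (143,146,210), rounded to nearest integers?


Multiply: C = A×B/255, rounded to nearest integer
R: 134×143/255 = 19162/255 ≈ 75.145 → 75
G: 219×146/255 = 31974/255 ≈ 125.388 → 125
B: 46×210/255 = 9660/255 ≈ 37.882 → 38
= RGB(75, 125, 38)


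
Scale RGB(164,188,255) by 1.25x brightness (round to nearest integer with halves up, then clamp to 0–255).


Multiply each channel by 1.25, round half up, clamp to [0, 255]
R: 164×1.25 = 205
G: 188×1.25 = 235
B: 255×1.25 = 318.75 → round → 319 → clamp → 255
= RGB(205, 235, 255)


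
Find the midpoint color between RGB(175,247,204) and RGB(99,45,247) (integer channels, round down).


Midpoint: each channel = ⌊(C₁+C₂)/2⌋
R: ⌊(175+99)/2⌋ = 137
G: ⌊(247+45)/2⌋ = 146
B: ⌊(204+247)/2⌋ = 225
= RGB(137, 146, 225)


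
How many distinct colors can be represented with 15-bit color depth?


Colors = 2^bits = 2^15
= 32,768 colors


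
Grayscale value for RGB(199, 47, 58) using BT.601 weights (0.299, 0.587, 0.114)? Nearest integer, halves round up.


Gray = 0.299×R + 0.587×G + 0.114×B
Gray = 0.299×199 + 0.587×47 + 0.114×58
Gray = 59.501 + 27.589 + 6.612
Gray = 93.702 → round half up → 94
Gray = 94


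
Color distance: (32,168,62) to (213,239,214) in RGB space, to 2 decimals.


d = √[(R₁-R₂)² + (G₁-G₂)² + (B₁-B₂)²]
d = √[(32-213)² + (168-239)² + (62-214)²]
d = √[32761 + 5041 + 23104]
d = √60906
d ≈ 246.79


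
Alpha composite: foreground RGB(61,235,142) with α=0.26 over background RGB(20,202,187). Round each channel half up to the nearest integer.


C = α×F + (1-α)×B, with 1-α = 0.74
R: 0.26×61 + 0.74×20 = 15.86 + 14.80 = 30.66 → 31
G: 0.26×235 + 0.74×202 = 61.10 + 149.48 = 210.58 → 211
B: 0.26×142 + 0.74×187 = 36.92 + 138.38 = 175.30 → 175
= RGB(31, 211, 175)


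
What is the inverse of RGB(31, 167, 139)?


Invert: (255-R, 255-G, 255-B)
R: 255-31 = 224
G: 255-167 = 88
B: 255-139 = 116
= RGB(224, 88, 116)


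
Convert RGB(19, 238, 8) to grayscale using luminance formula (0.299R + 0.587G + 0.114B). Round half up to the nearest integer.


Gray = 0.299×R + 0.587×G + 0.114×B
Gray = 0.299×19 + 0.587×238 + 0.114×8
Gray = 5.681 + 139.706 + 0.912
Gray = 146.299 → round half up → 146
Gray = 146


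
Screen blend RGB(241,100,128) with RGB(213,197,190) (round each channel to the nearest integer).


Screen: C = 255 - (255-A)×(255-B)/255, rounded to nearest integer
R: 255 - (255-241)×(255-213)/255 = 255 - 588/255 ≈ 255 - 2.306 = 252.694 → 253
G: 255 - (255-100)×(255-197)/255 = 255 - 8990/255 ≈ 255 - 35.255 = 219.745 → 220
B: 255 - (255-128)×(255-190)/255 = 255 - 8255/255 ≈ 255 - 32.373 = 222.627 → 223
= RGB(253, 220, 223)


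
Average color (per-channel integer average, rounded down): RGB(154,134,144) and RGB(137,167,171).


Midpoint: each channel = ⌊(C₁+C₂)/2⌋
R: ⌊(154+137)/2⌋ = 145
G: ⌊(134+167)/2⌋ = 150
B: ⌊(144+171)/2⌋ = 157
= RGB(145, 150, 157)


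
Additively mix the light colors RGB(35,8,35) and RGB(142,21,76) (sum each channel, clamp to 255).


Additive: each channel = min(255, C₁+C₂)
R: 35+142 = 177 → 177
G: 8+21 = 29 → 29
B: 35+76 = 111 → 111
= RGB(177, 29, 111)


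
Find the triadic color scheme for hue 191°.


Triadic: equally spaced at 120° intervals
H1 = 191°
H2 = (191 + 120) mod 360 = 311°
H3 = (191 + 240) mod 360 = 71°
Triadic = 191°, 311°, 71°


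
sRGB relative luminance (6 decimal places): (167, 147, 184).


Linearize each channel (sRGB transfer function): c = v/255; c_lin = c/12.92 if c ≤ 0.04045, else ((c+0.055)/1.055)^2.4
  R: 167/255 ≈ 0.654902 > 0.04045 → ((0.654902+0.055)/1.055)^2.4 ≈ 0.386429
  G: 147/255 ≈ 0.576471 > 0.04045 → ((0.576471+0.055)/1.055)^2.4 ≈ 0.291771
  B: 184/255 ≈ 0.721569 > 0.04045 → ((0.721569+0.055)/1.055)^2.4 ≈ 0.479320
R_lin = 0.386429, G_lin = 0.291771, B_lin = 0.479320
L = 0.2126×R + 0.7152×G + 0.0722×B
L = 0.2126×0.386429 + 0.7152×0.291771 + 0.0722×0.479320
L ≈ 0.325436


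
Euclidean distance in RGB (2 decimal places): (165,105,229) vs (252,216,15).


d = √[(R₁-R₂)² + (G₁-G₂)² + (B₁-B₂)²]
d = √[(165-252)² + (105-216)² + (229-15)²]
d = √[7569 + 12321 + 45796]
d = √65686
d ≈ 256.29


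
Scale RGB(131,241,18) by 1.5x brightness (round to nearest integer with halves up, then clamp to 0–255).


Multiply each channel by 1.5, round half up, clamp to [0, 255]
R: 131×1.5 = 196.5 → round → 197
G: 241×1.5 = 361.5 → round → 362 → clamp → 255
B: 18×1.5 = 27
= RGB(197, 255, 27)


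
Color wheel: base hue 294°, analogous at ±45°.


Base hue: 294°
Left analog: (294 - 45) mod 360 = 249°
Right analog: (294 + 45) mod 360 = 339°
Analogous hues = 249° and 339°


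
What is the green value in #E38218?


Color: #E38218
R = E3 = 227
G = 82 = 130
B = 18 = 24
Green = 130


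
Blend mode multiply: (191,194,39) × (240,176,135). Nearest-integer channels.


Multiply: C = A×B/255, rounded to nearest integer
R: 191×240/255 = 45840/255 ≈ 179.765 → 180
G: 194×176/255 = 34144/255 ≈ 133.898 → 134
B: 39×135/255 = 5265/255 ≈ 20.647 → 21
= RGB(180, 134, 21)


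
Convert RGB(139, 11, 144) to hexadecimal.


R = 139 → 8B (hex)
G = 11 → 0B (hex)
B = 144 → 90 (hex)
Hex = #8B0B90


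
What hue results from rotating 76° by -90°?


New hue = (H + rotation) mod 360
New hue = (76 -90) mod 360
= -14 mod 360
= 346°


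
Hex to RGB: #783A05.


78 → 120 (R)
3A → 58 (G)
05 → 5 (B)
= RGB(120, 58, 5)


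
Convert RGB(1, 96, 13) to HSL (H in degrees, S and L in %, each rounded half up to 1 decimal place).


Normalize: R'=1/255≈0.0039, G'=96/255≈0.3765, B'=13/255≈0.0510
Max=96/255, Min=1/255, Δ=Max-Min=95/255
L = (Max+Min)/2 = (96+1)/510 = 97/510 = 0.19019… → L = 19.0%
L ≤ 0.5 → S = Δ/(Max+Min) = 95/(96+1) = 95/97 = 0.97938… → S = 97.9%
(the 1/255 factors cancel in S and H, so raw channel differences can be used)
Max is G' → H = 60 × ((B-R)/Δ + 2) = 60 × ((13-1)/95 + 2)
  12/95 + 2 = 0.1263… + 2 = 2.1263…
  H = 60 × 2.1263… = 127.578…° → H = 127.6°
= HSL(127.6°, 97.9%, 19.0%)


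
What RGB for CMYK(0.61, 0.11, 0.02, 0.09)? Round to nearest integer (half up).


R = 255 × (1-C) × (1-K) = 255 × 0.39 × 0.91 = 90.4995 → 90
G = 255 × (1-M) × (1-K) = 255 × 0.89 × 0.91 = 206.5245 → 207
B = 255 × (1-Y) × (1-K) = 255 × 0.98 × 0.91 = 227.409 → 227
= RGB(90, 207, 227)


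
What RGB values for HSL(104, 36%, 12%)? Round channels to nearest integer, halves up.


H=104°, S=0.36, L=0.12
C = (1-|2L-1|)×S = (1-|-0.76|)×0.36 = 0.0864
H' = H/60 = 104/60 ≈ 1.7333; X = C×(1-|H' mod 2 - 1|) = 0.02304
m = L - C/2 = 0.12 - 0.0432 = 0.0768
Sector ⌊H'⌋ = 1 → (R',G',B') = (0.02304, 0.0864, 0.0)
RGB = ((R'+m)×255, (G'+m)×255, (B'+m)×255) = (25.4592, 41.616, 19.584)
Round half up → RGB(25, 42, 20)


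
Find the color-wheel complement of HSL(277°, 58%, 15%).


Complement = opposite side of color wheel = hue + 180°
H' = (277 + 180) mod 360 = 97°
S and L unchanged.
= HSL(97°, 58%, 15%)


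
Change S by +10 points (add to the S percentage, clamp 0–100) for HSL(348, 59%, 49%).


Original S = 59%
Adjustment = +10 percentage points
New S = 59 + (10) = 69
Clamp to [0, 100] → 69
= HSL(348°, 69%, 49%)


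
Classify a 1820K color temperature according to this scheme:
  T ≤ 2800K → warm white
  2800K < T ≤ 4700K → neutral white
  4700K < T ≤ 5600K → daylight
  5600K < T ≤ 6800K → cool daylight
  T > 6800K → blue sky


Temperature: 1820K
1820K ≤ 2800K → warm white
Classification: warm white


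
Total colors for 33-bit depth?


Colors = 2^bits = 2^33
= 8,589,934,592 colors


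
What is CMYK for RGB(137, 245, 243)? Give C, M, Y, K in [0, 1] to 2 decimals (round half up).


R'=137/255≈0.5373, G'=245/255≈0.9608, B'=243/255≈0.9529
K = 1 - max(R',G',B') = 1 - 245/255 = 10/255 = 0.03921… → 0.04
(1-R'-K)/(1-K) simplifies to (max-R)/max with max = 245:
C = (245-137)/245 = 108/245 = 0.44081… → 0.44
M = (245-245)/245 = 0/245 = 0 → 0.00
Y = (245-243)/245 = 2/245 = 0.00816… → 0.01
= CMYK(0.44, 0.00, 0.01, 0.04)


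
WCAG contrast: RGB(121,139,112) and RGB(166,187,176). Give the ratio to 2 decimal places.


Linearize each sRGB channel c=v/255: c/12.92 if c ≤ 0.04045 else ((c+0.055)/1.055)^2.4
L = 0.2126×R_lin + 0.7152×G_lin + 0.0722×B_lin
Color 1 (121,139,112):
  R=121: 121/255≈0.4745 > 0.04045 → ((0.4745+0.055)/1.055)^2.4 ≈ 0.19120
  G=139: 139/255≈0.5451 > 0.04045 → ((0.5451+0.055)/1.055)^2.4 ≈ 0.25818
  B=112: 112/255≈0.4392 > 0.04045 → ((0.4392+0.055)/1.055)^2.4 ≈ 0.16203
  L1 = 0.2126×0.19120 + 0.7152×0.25818 + 0.0722×0.16203 ≈ 0.23700
Color 2 (166,187,176):
  R=166: 166/255≈0.6510 > 0.04045 → ((0.6510+0.055)/1.055)^2.4 ≈ 0.38133
  G=187: 187/255≈0.7333 > 0.04045 → ((0.7333+0.055)/1.055)^2.4 ≈ 0.49693
  B=176: 176/255≈0.6902 > 0.04045 → ((0.6902+0.055)/1.055)^2.4 ≈ 0.43415
  L2 = 0.2126×0.38133 + 0.7152×0.49693 + 0.0722×0.43415 ≈ 0.46782
Lighter = 0.46782, Darker = 0.23700
Ratio = (L_lighter + 0.05) / (L_darker + 0.05)
Ratio = (0.46782 + 0.05) / (0.23700 + 0.05) = 0.51782 / 0.28700 ≈ 1.8043
Ratio ≈ 1.80:1


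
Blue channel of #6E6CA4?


Color: #6E6CA4
R = 6E = 110
G = 6C = 108
B = A4 = 164
Blue = 164


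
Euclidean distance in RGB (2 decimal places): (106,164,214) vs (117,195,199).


d = √[(R₁-R₂)² + (G₁-G₂)² + (B₁-B₂)²]
d = √[(106-117)² + (164-195)² + (214-199)²]
d = √[121 + 961 + 225]
d = √1307
d ≈ 36.15


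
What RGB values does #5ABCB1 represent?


5A → 90 (R)
BC → 188 (G)
B1 → 177 (B)
= RGB(90, 188, 177)


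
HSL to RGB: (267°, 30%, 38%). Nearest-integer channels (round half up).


H=267°, S=0.30, L=0.38
C = (1-|2L-1|)×S = (1-|-0.24|)×0.30 = 0.228
H' = H/60 = 267/60 ≈ 4.4500; X = C×(1-|H' mod 2 - 1|) = 0.1026
m = L - C/2 = 0.38 - 0.114 = 0.266
Sector ⌊H'⌋ = 4 → (R',G',B') = (0.1026, 0.0, 0.228)
RGB = ((R'+m)×255, (G'+m)×255, (B'+m)×255) = (93.993, 67.83, 125.97)
Round half up → RGB(94, 68, 126)


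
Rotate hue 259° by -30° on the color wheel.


New hue = (H + rotation) mod 360
New hue = (259 -30) mod 360
= 229 mod 360
= 229°


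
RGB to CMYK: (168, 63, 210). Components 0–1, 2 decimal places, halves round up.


R'=168/255≈0.6588, G'=63/255≈0.2471, B'=210/255≈0.8235
K = 1 - max(R',G',B') = 1 - 210/255 = 45/255 = 0.17647… → 0.18
(1-R'-K)/(1-K) simplifies to (max-R)/max with max = 210:
C = (210-168)/210 = 42/210 = 0.2 → 0.20
M = (210-63)/210 = 147/210 = 0.7 → 0.70
Y = (210-210)/210 = 0/210 = 0 → 0.00
= CMYK(0.20, 0.70, 0.00, 0.18)


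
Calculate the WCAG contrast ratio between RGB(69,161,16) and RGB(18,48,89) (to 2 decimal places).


Linearize each sRGB channel c=v/255: c/12.92 if c ≤ 0.04045 else ((c+0.055)/1.055)^2.4
L = 0.2126×R_lin + 0.7152×G_lin + 0.0722×B_lin
Color 1 (69,161,16):
  R=69: 69/255≈0.2706 > 0.04045 → ((0.2706+0.055)/1.055)^2.4 ≈ 0.05951
  G=161: 161/255≈0.6314 > 0.04045 → ((0.6314+0.055)/1.055)^2.4 ≈ 0.35640
  B=16: 16/255≈0.0627 > 0.04045 → ((0.0627+0.055)/1.055)^2.4 ≈ 0.00518
  L1 = 0.2126×0.05951 + 0.7152×0.35640 + 0.0722×0.00518 ≈ 0.26792
Color 2 (18,48,89):
  R=18: 18/255≈0.0706 > 0.04045 → ((0.0706+0.055)/1.055)^2.4 ≈ 0.00605
  G=48: 48/255≈0.1882 > 0.04045 → ((0.1882+0.055)/1.055)^2.4 ≈ 0.02956
  B=89: 89/255≈0.3490 > 0.04045 → ((0.3490+0.055)/1.055)^2.4 ≈ 0.09990
  L2 = 0.2126×0.00605 + 0.7152×0.02956 + 0.0722×0.09990 ≈ 0.02964
Lighter = 0.26792, Darker = 0.02964
Ratio = (L_lighter + 0.05) / (L_darker + 0.05)
Ratio = (0.26792 + 0.05) / (0.02964 + 0.05) = 0.31792 / 0.07964 ≈ 3.9921
Ratio ≈ 3.99:1


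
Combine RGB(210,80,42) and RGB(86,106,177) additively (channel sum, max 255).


Additive: each channel = min(255, C₁+C₂)
R: 210+86 = 296 → 255
G: 80+106 = 186 → 186
B: 42+177 = 219 → 219
= RGB(255, 186, 219)


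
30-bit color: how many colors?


Colors = 2^bits = 2^30
= 1,073,741,824 colors


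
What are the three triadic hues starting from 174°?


Triadic: equally spaced at 120° intervals
H1 = 174°
H2 = (174 + 120) mod 360 = 294°
H3 = (174 + 240) mod 360 = 54°
Triadic = 174°, 294°, 54°


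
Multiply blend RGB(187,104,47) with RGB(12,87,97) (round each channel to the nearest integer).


Multiply: C = A×B/255, rounded to nearest integer
R: 187×12/255 = 2244/255 ≈ 8.800 → 9
G: 104×87/255 = 9048/255 ≈ 35.482 → 35
B: 47×97/255 = 4559/255 ≈ 17.878 → 18
= RGB(9, 35, 18)


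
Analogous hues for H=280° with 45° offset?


Base hue: 280°
Left analog: (280 - 45) mod 360 = 235°
Right analog: (280 + 45) mod 360 = 325°
Analogous hues = 235° and 325°


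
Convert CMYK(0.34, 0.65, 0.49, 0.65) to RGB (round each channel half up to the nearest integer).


R = 255 × (1-C) × (1-K) = 255 × 0.66 × 0.35 = 58.905 → 59
G = 255 × (1-M) × (1-K) = 255 × 0.35 × 0.35 = 31.2375 → 31
B = 255 × (1-Y) × (1-K) = 255 × 0.51 × 0.35 = 45.5175 → 46
= RGB(59, 31, 46)


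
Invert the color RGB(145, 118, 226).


Invert: (255-R, 255-G, 255-B)
R: 255-145 = 110
G: 255-118 = 137
B: 255-226 = 29
= RGB(110, 137, 29)


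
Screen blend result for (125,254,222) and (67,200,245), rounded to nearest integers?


Screen: C = 255 - (255-A)×(255-B)/255, rounded to nearest integer
R: 255 - (255-125)×(255-67)/255 = 255 - 24440/255 ≈ 255 - 95.843 = 159.157 → 159
G: 255 - (255-254)×(255-200)/255 = 255 - 55/255 ≈ 255 - 0.216 = 254.784 → 255
B: 255 - (255-222)×(255-245)/255 = 255 - 330/255 ≈ 255 - 1.294 = 253.706 → 254
= RGB(159, 255, 254)


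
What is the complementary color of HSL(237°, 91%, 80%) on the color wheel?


Complement = opposite side of color wheel = hue + 180°
H' = (237 + 180) mod 360 = 57°
S and L unchanged.
= HSL(57°, 91%, 80%)


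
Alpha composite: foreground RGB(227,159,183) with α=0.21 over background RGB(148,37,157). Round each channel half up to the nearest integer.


C = α×F + (1-α)×B, with 1-α = 0.79
R: 0.21×227 + 0.79×148 = 47.67 + 116.92 = 164.59 → 165
G: 0.21×159 + 0.79×37 = 33.39 + 29.23 = 62.62 → 63
B: 0.21×183 + 0.79×157 = 38.43 + 124.03 = 162.46 → 162
= RGB(165, 63, 162)


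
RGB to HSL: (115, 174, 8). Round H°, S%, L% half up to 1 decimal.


Normalize: R'=115/255≈0.4510, G'=174/255≈0.6824, B'=8/255≈0.0314
Max=174/255, Min=8/255, Δ=Max-Min=166/255
L = (Max+Min)/2 = (174+8)/510 = 182/510 = 0.35686… → L = 35.7%
L ≤ 0.5 → S = Δ/(Max+Min) = 166/(174+8) = 166/182 = 0.91208… → S = 91.2%
(the 1/255 factors cancel in S and H, so raw channel differences can be used)
Max is G' → H = 60 × ((B-R)/Δ + 2) = 60 × ((8-115)/166 + 2)
  -107/166 + 2 = -0.6445… + 2 = 1.3554…
  H = 60 × 1.3554… = 81.325…° → H = 81.3°
= HSL(81.3°, 91.2%, 35.7%)


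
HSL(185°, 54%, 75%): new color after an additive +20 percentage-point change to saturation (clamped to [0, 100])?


Original S = 54%
Adjustment = +20 percentage points
New S = 54 + (20) = 74
Clamp to [0, 100] → 74
= HSL(185°, 74%, 75%)


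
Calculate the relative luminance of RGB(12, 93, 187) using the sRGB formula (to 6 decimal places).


Linearize each channel (sRGB transfer function): c = v/255; c_lin = c/12.92 if c ≤ 0.04045, else ((c+0.055)/1.055)^2.4
  R: 12/255 ≈ 0.047059 > 0.04045 → ((0.047059+0.055)/1.055)^2.4 ≈ 0.003677
  G: 93/255 ≈ 0.364706 > 0.04045 → ((0.364706+0.055)/1.055)^2.4 ≈ 0.109462
  B: 187/255 ≈ 0.733333 > 0.04045 → ((0.733333+0.055)/1.055)^2.4 ≈ 0.496933
R_lin = 0.003677, G_lin = 0.109462, B_lin = 0.496933
L = 0.2126×R + 0.7152×G + 0.0722×B
L = 0.2126×0.003677 + 0.7152×0.109462 + 0.0722×0.496933
L ≈ 0.114947


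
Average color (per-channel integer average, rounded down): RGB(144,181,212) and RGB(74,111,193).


Midpoint: each channel = ⌊(C₁+C₂)/2⌋
R: ⌊(144+74)/2⌋ = 109
G: ⌊(181+111)/2⌋ = 146
B: ⌊(212+193)/2⌋ = 202
= RGB(109, 146, 202)


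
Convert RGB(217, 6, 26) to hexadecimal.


R = 217 → D9 (hex)
G = 6 → 06 (hex)
B = 26 → 1A (hex)
Hex = #D9061A


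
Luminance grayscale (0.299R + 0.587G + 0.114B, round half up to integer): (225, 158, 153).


Gray = 0.299×R + 0.587×G + 0.114×B
Gray = 0.299×225 + 0.587×158 + 0.114×153
Gray = 67.275 + 92.746 + 17.442
Gray = 177.463 → round half up → 177
Gray = 177


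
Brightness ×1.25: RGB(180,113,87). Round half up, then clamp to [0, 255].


Multiply each channel by 1.25, round half up, clamp to [0, 255]
R: 180×1.25 = 225
G: 113×1.25 = 141.25 → round → 141
B: 87×1.25 = 108.75 → round → 109
= RGB(225, 141, 109)


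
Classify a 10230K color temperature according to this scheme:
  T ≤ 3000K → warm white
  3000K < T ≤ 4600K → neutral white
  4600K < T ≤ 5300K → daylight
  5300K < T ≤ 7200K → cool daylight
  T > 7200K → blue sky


Temperature: 10230K
10230K > 7200K → blue sky
Classification: blue sky


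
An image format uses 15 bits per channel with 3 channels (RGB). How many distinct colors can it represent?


Total bits = 15 bits/channel × 3 channels = 45 bits
Distinct colors = 2^45
= 35,184,372,088,832 colors


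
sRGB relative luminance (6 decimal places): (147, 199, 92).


Linearize each channel (sRGB transfer function): c = v/255; c_lin = c/12.92 if c ≤ 0.04045, else ((c+0.055)/1.055)^2.4
  R: 147/255 ≈ 0.576471 > 0.04045 → ((0.576471+0.055)/1.055)^2.4 ≈ 0.291771
  G: 199/255 ≈ 0.780392 > 0.04045 → ((0.780392+0.055)/1.055)^2.4 ≈ 0.571125
  B: 92/255 ≈ 0.360784 > 0.04045 → ((0.360784+0.055)/1.055)^2.4 ≈ 0.107023
R_lin = 0.291771, G_lin = 0.571125, B_lin = 0.107023
L = 0.2126×R + 0.7152×G + 0.0722×B
L = 0.2126×0.291771 + 0.7152×0.571125 + 0.0722×0.107023
L ≈ 0.478226


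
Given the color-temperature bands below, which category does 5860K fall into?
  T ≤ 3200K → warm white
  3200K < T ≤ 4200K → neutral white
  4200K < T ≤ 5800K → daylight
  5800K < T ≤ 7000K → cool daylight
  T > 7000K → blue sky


Temperature: 5860K
5800K < 5860K ≤ 7000K → cool daylight
Classification: cool daylight


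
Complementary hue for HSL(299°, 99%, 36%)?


Complement = opposite side of color wheel = hue + 180°
H' = (299 + 180) mod 360 = 119°
S and L unchanged.
= HSL(119°, 99%, 36%)


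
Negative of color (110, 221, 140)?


Invert: (255-R, 255-G, 255-B)
R: 255-110 = 145
G: 255-221 = 34
B: 255-140 = 115
= RGB(145, 34, 115)


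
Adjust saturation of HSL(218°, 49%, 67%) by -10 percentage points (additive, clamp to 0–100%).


Original S = 49%
Adjustment = -10 percentage points
New S = 49 + (-10) = 39
Clamp to [0, 100] → 39
= HSL(218°, 39%, 67%)


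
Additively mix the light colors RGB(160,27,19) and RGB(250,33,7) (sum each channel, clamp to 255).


Additive: each channel = min(255, C₁+C₂)
R: 160+250 = 410 → 255
G: 27+33 = 60 → 60
B: 19+7 = 26 → 26
= RGB(255, 60, 26)


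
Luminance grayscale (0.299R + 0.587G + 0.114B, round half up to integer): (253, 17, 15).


Gray = 0.299×R + 0.587×G + 0.114×B
Gray = 0.299×253 + 0.587×17 + 0.114×15
Gray = 75.647 + 9.979 + 1.710
Gray = 87.336 → round half up → 87
Gray = 87


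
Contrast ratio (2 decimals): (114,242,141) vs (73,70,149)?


Linearize each sRGB channel c=v/255: c/12.92 if c ≤ 0.04045 else ((c+0.055)/1.055)^2.4
L = 0.2126×R_lin + 0.7152×G_lin + 0.0722×B_lin
Color 1 (114,242,141):
  R=114: 114/255≈0.4471 > 0.04045 → ((0.4471+0.055)/1.055)^2.4 ≈ 0.16827
  G=242: 242/255≈0.9490 > 0.04045 → ((0.9490+0.055)/1.055)^2.4 ≈ 0.88792
  B=141: 141/255≈0.5529 > 0.04045 → ((0.5529+0.055)/1.055)^2.4 ≈ 0.26636
  L1 = 0.2126×0.16827 + 0.7152×0.88792 + 0.0722×0.26636 ≈ 0.69005
Color 2 (73,70,149):
  R=73: 73/255≈0.2863 > 0.04045 → ((0.2863+0.055)/1.055)^2.4 ≈ 0.06663
  G=70: 70/255≈0.2745 > 0.04045 → ((0.2745+0.055)/1.055)^2.4 ≈ 0.06125
  B=149: 149/255≈0.5843 > 0.04045 → ((0.5843+0.055)/1.055)^2.4 ≈ 0.30054
  L2 = 0.2126×0.06663 + 0.7152×0.06125 + 0.0722×0.30054 ≈ 0.07967
Lighter = 0.69005, Darker = 0.07967
Ratio = (L_lighter + 0.05) / (L_darker + 0.05)
Ratio = (0.69005 + 0.05) / (0.07967 + 0.05) = 0.74005 / 0.12967 ≈ 5.7073
Ratio ≈ 5.71:1


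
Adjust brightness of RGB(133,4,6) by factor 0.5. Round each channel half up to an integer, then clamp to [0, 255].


Multiply each channel by 0.5, round half up, clamp to [0, 255]
R: 133×0.5 = 66.5 → round → 67
G: 4×0.5 = 2
B: 6×0.5 = 3
= RGB(67, 2, 3)


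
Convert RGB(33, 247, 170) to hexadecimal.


R = 33 → 21 (hex)
G = 247 → F7 (hex)
B = 170 → AA (hex)
Hex = #21F7AA


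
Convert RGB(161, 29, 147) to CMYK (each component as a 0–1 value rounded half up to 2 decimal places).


R'=161/255≈0.6314, G'=29/255≈0.1137, B'=147/255≈0.5765
K = 1 - max(R',G',B') = 1 - 161/255 = 94/255 = 0.36862… → 0.37
(1-R'-K)/(1-K) simplifies to (max-R)/max with max = 161:
C = (161-161)/161 = 0/161 = 0 → 0.00
M = (161-29)/161 = 132/161 = 0.81987… → 0.82
Y = (161-147)/161 = 14/161 = 0.08695… → 0.09
= CMYK(0.00, 0.82, 0.09, 0.37)


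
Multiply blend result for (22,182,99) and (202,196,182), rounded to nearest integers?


Multiply: C = A×B/255, rounded to nearest integer
R: 22×202/255 = 4444/255 ≈ 17.427 → 17
G: 182×196/255 = 35672/255 ≈ 139.890 → 140
B: 99×182/255 = 18018/255 ≈ 70.659 → 71
= RGB(17, 140, 71)


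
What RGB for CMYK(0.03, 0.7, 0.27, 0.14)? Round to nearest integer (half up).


R = 255 × (1-C) × (1-K) = 255 × 0.97 × 0.86 = 212.721 → 213
G = 255 × (1-M) × (1-K) = 255 × 0.30 × 0.86 = 65.79 → 66
B = 255 × (1-Y) × (1-K) = 255 × 0.73 × 0.86 = 160.089 → 160
= RGB(213, 66, 160)


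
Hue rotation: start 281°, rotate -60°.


New hue = (H + rotation) mod 360
New hue = (281 -60) mod 360
= 221 mod 360
= 221°


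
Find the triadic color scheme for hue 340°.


Triadic: equally spaced at 120° intervals
H1 = 340°
H2 = (340 + 120) mod 360 = 100°
H3 = (340 + 240) mod 360 = 220°
Triadic = 340°, 100°, 220°


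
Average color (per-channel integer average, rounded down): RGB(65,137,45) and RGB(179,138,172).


Midpoint: each channel = ⌊(C₁+C₂)/2⌋
R: ⌊(65+179)/2⌋ = 122
G: ⌊(137+138)/2⌋ = 137
B: ⌊(45+172)/2⌋ = 108
= RGB(122, 137, 108)


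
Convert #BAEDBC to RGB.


BA → 186 (R)
ED → 237 (G)
BC → 188 (B)
= RGB(186, 237, 188)


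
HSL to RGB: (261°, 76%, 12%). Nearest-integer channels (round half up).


H=261°, S=0.76, L=0.12
C = (1-|2L-1|)×S = (1-|-0.76|)×0.76 = 0.1824
H' = H/60 = 261/60 ≈ 4.3500; X = C×(1-|H' mod 2 - 1|) = 0.06384
m = L - C/2 = 0.12 - 0.0912 = 0.0288
Sector ⌊H'⌋ = 4 → (R',G',B') = (0.06384, 0.0, 0.1824)
RGB = ((R'+m)×255, (G'+m)×255, (B'+m)×255) = (23.6232, 7.344, 53.856)
Round half up → RGB(24, 7, 54)


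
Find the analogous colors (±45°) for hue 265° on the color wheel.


Base hue: 265°
Left analog: (265 - 45) mod 360 = 220°
Right analog: (265 + 45) mod 360 = 310°
Analogous hues = 220° and 310°


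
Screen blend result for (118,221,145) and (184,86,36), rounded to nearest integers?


Screen: C = 255 - (255-A)×(255-B)/255, rounded to nearest integer
R: 255 - (255-118)×(255-184)/255 = 255 - 9727/255 ≈ 255 - 38.145 = 216.855 → 217
G: 255 - (255-221)×(255-86)/255 = 255 - 5746/255 ≈ 255 - 22.533 = 232.467 → 232
B: 255 - (255-145)×(255-36)/255 = 255 - 24090/255 ≈ 255 - 94.471 = 160.529 → 161
= RGB(217, 232, 161)


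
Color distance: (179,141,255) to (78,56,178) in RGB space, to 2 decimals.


d = √[(R₁-R₂)² + (G₁-G₂)² + (B₁-B₂)²]
d = √[(179-78)² + (141-56)² + (255-178)²]
d = √[10201 + 7225 + 5929]
d = √23355
d ≈ 152.82


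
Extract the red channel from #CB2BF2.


Color: #CB2BF2
R = CB = 203
G = 2B = 43
B = F2 = 242
Red = 203


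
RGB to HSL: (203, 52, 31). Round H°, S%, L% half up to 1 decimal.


Normalize: R'=203/255≈0.7961, G'=52/255≈0.2039, B'=31/255≈0.1216
Max=203/255, Min=31/255, Δ=Max-Min=172/255
L = (Max+Min)/2 = (203+31)/510 = 234/510 = 0.45882… → L = 45.9%
L ≤ 0.5 → S = Δ/(Max+Min) = 172/(203+31) = 172/234 = 0.73504… → S = 73.5%
(the 1/255 factors cancel in S and H, so raw channel differences can be used)
Max is R' → H = 60 × (((G-B)/Δ) mod 6) = 60 × (((52-31)/172) mod 6)
  21/172 = 0.1220…
  H = 60 × 0.1220… = 7.325…° → H = 7.3°
= HSL(7.3°, 73.5%, 45.9%)


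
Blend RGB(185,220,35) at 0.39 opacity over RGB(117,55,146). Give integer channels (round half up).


C = α×F + (1-α)×B, with 1-α = 0.61
R: 0.39×185 + 0.61×117 = 72.15 + 71.37 = 143.52 → 144
G: 0.39×220 + 0.61×55 = 85.80 + 33.55 = 119.35 → 119
B: 0.39×35 + 0.61×146 = 13.65 + 89.06 = 102.71 → 103
= RGB(144, 119, 103)


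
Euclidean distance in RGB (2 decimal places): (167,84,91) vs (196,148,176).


d = √[(R₁-R₂)² + (G₁-G₂)² + (B₁-B₂)²]
d = √[(167-196)² + (84-148)² + (91-176)²]
d = √[841 + 4096 + 7225]
d = √12162
d ≈ 110.28


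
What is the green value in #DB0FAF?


Color: #DB0FAF
R = DB = 219
G = 0F = 15
B = AF = 175
Green = 15


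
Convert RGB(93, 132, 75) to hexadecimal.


R = 93 → 5D (hex)
G = 132 → 84 (hex)
B = 75 → 4B (hex)
Hex = #5D844B


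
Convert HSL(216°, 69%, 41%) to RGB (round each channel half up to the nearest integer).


H=216°, S=0.69, L=0.41
C = (1-|2L-1|)×S = (1-|-0.18|)×0.69 = 0.5658
H' = H/60 = 216/60 ≈ 3.6000; X = C×(1-|H' mod 2 - 1|) = 0.22632
m = L - C/2 = 0.41 - 0.2829 = 0.1271
Sector ⌊H'⌋ = 3 → (R',G',B') = (0.0, 0.22632, 0.5658)
RGB = ((R'+m)×255, (G'+m)×255, (B'+m)×255) = (32.4105, 90.1221, 176.6895)
Round half up → RGB(32, 90, 177)


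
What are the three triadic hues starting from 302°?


Triadic: equally spaced at 120° intervals
H1 = 302°
H2 = (302 + 120) mod 360 = 62°
H3 = (302 + 240) mod 360 = 182°
Triadic = 302°, 62°, 182°


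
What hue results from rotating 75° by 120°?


New hue = (H + rotation) mod 360
New hue = (75 + 120) mod 360
= 195 mod 360
= 195°


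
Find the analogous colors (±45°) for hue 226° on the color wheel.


Base hue: 226°
Left analog: (226 - 45) mod 360 = 181°
Right analog: (226 + 45) mod 360 = 271°
Analogous hues = 181° and 271°


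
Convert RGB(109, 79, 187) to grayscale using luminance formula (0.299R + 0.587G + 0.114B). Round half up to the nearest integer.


Gray = 0.299×R + 0.587×G + 0.114×B
Gray = 0.299×109 + 0.587×79 + 0.114×187
Gray = 32.591 + 46.373 + 21.318
Gray = 100.282 → round half up → 100
Gray = 100


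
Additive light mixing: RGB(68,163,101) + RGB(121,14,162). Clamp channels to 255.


Additive: each channel = min(255, C₁+C₂)
R: 68+121 = 189 → 189
G: 163+14 = 177 → 177
B: 101+162 = 263 → 255
= RGB(189, 177, 255)
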